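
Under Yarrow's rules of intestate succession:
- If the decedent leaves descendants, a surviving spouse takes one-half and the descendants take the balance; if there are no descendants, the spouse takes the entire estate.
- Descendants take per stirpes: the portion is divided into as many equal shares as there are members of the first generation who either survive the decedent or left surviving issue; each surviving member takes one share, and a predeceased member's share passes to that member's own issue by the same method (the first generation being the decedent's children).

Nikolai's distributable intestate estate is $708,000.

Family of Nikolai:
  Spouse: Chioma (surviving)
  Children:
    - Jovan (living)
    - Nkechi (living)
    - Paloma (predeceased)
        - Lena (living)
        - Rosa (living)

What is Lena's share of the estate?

Chioma takes one-half of $708,000 = $354,000. The remaining $354,000 passes to the descendants.
The descendants' portion ($354,000) is divided into 3 shares of $118,000: Jovan and Nkechi each take $118,000; Paloma's $118,000 share passes to Paloma's issue.
Paloma's share ($118,000) is divided into 2 shares of $59,000: Lena and Rosa each take $59,000.

Lena receives $59,000.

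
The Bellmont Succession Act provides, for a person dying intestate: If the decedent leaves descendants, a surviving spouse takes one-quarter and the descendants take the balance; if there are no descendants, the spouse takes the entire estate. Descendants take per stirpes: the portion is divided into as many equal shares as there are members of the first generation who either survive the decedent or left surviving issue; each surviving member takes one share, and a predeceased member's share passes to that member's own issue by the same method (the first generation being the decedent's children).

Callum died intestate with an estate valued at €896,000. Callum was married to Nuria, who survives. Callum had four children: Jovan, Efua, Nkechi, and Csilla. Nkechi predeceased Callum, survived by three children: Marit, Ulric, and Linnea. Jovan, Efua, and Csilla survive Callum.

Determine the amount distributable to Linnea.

Nuria takes one-quarter of €896,000 = €224,000. The remaining €672,000 passes to the descendants.
The descendants' portion (€672,000) is divided into 4 shares of €168,000: Jovan, Efua, and Csilla each take €168,000; Nkechi's €168,000 share passes to Nkechi's issue.
Nkechi's share (€168,000) is divided into 3 shares of €56,000: Marit, Ulric, and Linnea each take €56,000.

Linnea receives €56,000.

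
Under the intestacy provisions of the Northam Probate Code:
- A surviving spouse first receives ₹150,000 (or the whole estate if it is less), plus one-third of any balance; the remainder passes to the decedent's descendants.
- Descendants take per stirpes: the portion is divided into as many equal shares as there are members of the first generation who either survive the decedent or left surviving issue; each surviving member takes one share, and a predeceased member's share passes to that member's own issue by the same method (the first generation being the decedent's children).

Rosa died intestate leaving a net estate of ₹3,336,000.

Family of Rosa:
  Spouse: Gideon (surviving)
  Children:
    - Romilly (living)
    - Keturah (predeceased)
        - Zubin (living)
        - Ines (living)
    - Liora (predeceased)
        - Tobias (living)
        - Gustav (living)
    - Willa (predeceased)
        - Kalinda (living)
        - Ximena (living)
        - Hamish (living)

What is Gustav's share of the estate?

Gustav receives ₹265,500.

Gideon first takes ₹150,000, leaving a balance of ₹3,186,000. Gideon then takes one-third of the balance (₹1,062,000), for a total of ₹1,212,000. The remaining ₹2,124,000 passes to the descendants.
The descendants' portion (₹2,124,000) is divided into 4 shares of ₹531,000: Romilly takes ₹531,000; Keturah's ₹531,000 share passes to Keturah's issue; Liora's ₹531,000 share passes to Liora's issue; Willa's ₹531,000 share passes to Willa's issue.
Keturah's share (₹531,000) is divided into 2 shares of ₹265,500: Zubin and Ines each take ₹265,500.
Liora's share (₹531,000) is divided into 2 shares of ₹265,500: Tobias and Gustav each take ₹265,500.
Willa's share (₹531,000) is divided into 3 shares of ₹177,000: Kalinda, Ximena, and Hamish each take ₹177,000.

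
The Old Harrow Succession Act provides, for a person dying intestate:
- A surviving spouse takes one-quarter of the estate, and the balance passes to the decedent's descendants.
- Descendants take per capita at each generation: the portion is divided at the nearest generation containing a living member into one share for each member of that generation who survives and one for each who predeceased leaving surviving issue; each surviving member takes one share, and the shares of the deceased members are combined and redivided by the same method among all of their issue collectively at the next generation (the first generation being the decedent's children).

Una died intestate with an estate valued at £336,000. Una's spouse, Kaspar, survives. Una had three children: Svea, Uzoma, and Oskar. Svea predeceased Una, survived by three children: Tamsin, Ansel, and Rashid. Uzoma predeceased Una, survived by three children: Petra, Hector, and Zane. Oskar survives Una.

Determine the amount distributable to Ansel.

Ansel receives £28,000.

Kaspar takes one-quarter of £336,000 = £84,000. The remaining £252,000 passes to the descendants.
The descendants' portion (£252,000) is divided at the children's generation into 3 shares of £84,000. Oskar takes £84,000. The 2 shares of the deceased (Svea and Uzoma) are combined into a pool of £168,000.
That pool (£168,000) is divided at the grandchildren's generation equally among Tamsin, Ansel, Rashid, Petra, Hector, and Zane: £28,000 each.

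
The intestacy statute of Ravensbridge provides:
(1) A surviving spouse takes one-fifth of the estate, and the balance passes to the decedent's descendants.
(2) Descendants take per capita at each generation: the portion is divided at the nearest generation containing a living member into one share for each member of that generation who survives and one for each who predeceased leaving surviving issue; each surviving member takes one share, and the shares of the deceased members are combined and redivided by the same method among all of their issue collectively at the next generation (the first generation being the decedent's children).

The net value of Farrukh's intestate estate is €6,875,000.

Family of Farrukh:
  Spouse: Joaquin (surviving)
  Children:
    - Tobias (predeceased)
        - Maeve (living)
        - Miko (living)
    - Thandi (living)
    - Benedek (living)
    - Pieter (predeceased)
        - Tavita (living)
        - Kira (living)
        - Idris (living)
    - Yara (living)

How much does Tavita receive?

Joaquin takes one-fifth of €6,875,000 = €1,375,000. The remaining €5,500,000 passes to the descendants.
The descendants' portion (€5,500,000) is divided at the children's generation into 5 shares of €1,100,000. Thandi, Benedek, and Yara each take €1,100,000. The 2 shares of the deceased (Tobias and Pieter) are combined into a pool of €2,200,000.
That pool (€2,200,000) is divided at the grandchildren's generation equally among Maeve, Miko, Tavita, Kira, and Idris: €440,000 each.

Tavita receives €440,000.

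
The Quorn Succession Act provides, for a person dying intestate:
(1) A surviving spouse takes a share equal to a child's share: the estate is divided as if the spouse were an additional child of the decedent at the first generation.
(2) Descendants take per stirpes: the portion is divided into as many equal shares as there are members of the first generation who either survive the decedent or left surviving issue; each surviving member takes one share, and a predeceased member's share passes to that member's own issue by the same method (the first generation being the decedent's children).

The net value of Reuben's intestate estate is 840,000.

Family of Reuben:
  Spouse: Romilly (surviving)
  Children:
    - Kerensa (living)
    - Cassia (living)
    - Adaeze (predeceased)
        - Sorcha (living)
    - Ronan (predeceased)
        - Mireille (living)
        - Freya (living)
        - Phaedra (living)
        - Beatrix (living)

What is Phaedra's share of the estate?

Phaedra receives 42,000.

The spouse counts as an additional share at the children's level, so there are 5 primary shares of 168,000. Romilly takes one such share (168,000).
The children's combined portion (672,000) is divided into 4 shares of 168,000: Kerensa and Cassia each take 168,000; Adaeze's 168,000 share passes to Adaeze's issue; Ronan's 168,000 share passes to Ronan's issue.
Adaeze's share (168,000) passes entirely to Sorcha.
Ronan's share (168,000) is divided into 4 shares of 42,000: Mireille, Freya, Phaedra, and Beatrix each take 42,000.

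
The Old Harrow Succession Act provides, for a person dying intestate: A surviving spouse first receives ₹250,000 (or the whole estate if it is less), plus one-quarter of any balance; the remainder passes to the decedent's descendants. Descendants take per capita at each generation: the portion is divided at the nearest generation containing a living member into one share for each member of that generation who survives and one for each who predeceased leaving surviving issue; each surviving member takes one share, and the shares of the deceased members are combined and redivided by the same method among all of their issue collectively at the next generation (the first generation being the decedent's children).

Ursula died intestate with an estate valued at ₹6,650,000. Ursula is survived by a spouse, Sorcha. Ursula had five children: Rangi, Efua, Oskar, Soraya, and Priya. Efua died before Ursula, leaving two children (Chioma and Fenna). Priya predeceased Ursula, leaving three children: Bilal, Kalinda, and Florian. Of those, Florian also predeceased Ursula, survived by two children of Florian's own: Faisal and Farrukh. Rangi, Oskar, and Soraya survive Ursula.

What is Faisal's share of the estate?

Faisal receives ₹192,000.

Sorcha first takes ₹250,000, leaving a balance of ₹6,400,000. Sorcha then takes one-quarter of the balance (₹1,600,000), for a total of ₹1,850,000. The remaining ₹4,800,000 passes to the descendants.
The descendants' portion (₹4,800,000) is divided at the children's generation into 5 shares of ₹960,000. Rangi, Oskar, and Soraya each take ₹960,000. The 2 shares of the deceased (Efua and Priya) are combined into a pool of ₹1,920,000.
That pool (₹1,920,000) is divided at the grandchildren's generation into 5 shares of ₹384,000. Chioma, Fenna, Bilal, and Kalinda each take ₹384,000. The remaining share for the deceased Florian (₹384,000) is carried to the next generation.
That pool (₹384,000) is divided at the great-grandchildren's generation equally among Faisal and Farrukh: ₹192,000 each.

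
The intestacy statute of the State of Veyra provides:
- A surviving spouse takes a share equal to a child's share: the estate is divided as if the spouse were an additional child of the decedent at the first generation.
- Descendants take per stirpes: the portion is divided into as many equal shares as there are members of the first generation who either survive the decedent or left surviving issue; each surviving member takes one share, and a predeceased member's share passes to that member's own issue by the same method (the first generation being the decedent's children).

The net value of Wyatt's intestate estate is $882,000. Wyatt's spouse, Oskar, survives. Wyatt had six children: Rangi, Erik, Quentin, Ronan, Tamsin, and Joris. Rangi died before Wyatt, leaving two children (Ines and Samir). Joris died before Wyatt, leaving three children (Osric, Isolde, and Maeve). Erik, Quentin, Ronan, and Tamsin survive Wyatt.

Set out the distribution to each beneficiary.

The spouse counts as an additional share at the children's level, so there are 7 primary shares of $126,000. Oskar takes one such share ($126,000).
The children's combined portion ($756,000) is divided into 6 shares of $126,000: Erik, Quentin, Ronan, and Tamsin each take $126,000; Rangi's $126,000 share passes to Rangi's issue; Joris's $126,000 share passes to Joris's issue.
Rangi's share ($126,000) is divided into 2 shares of $63,000: Ines and Samir each take $63,000.
Joris's share ($126,000) is divided into 3 shares of $42,000: Osric, Isolde, and Maeve each take $42,000.

Oskar: $126,000; Ines: $63,000; Samir: $63,000; Erik: $126,000; Quentin: $126,000; Ronan: $126,000; Tamsin: $126,000; Osric: $42,000; Isolde: $42,000; Maeve: $42,000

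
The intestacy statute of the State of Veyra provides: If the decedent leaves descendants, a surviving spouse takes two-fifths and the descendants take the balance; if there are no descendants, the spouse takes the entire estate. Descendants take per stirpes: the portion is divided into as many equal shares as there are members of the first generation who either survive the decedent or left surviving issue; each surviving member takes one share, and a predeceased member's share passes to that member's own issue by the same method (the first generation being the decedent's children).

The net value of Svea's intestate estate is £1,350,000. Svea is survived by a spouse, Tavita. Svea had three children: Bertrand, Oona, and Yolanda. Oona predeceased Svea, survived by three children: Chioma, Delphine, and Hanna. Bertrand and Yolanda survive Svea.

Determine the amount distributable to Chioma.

Chioma receives £90,000.

Tavita takes two-fifths of £1,350,000 = £540,000. The remaining £810,000 passes to the descendants.
The descendants' portion (£810,000) is divided into 3 shares of £270,000: Bertrand and Yolanda each take £270,000; Oona's £270,000 share passes to Oona's issue.
Oona's share (£270,000) is divided into 3 shares of £90,000: Chioma, Delphine, and Hanna each take £90,000.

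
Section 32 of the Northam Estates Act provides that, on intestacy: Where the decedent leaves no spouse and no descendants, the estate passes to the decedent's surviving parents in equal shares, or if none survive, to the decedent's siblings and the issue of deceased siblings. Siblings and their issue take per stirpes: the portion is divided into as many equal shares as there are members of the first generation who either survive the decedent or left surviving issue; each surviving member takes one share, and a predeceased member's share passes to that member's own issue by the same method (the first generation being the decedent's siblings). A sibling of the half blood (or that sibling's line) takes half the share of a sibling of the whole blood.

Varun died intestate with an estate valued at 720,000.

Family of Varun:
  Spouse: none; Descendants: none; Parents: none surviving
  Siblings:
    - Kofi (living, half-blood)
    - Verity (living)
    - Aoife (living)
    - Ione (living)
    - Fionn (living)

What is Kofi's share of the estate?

The entire 720,000 passes to the siblings and their issue.
Counting each half-blood sibling's line as half a unit, there are 9/2 units in 720,000, so one unit is 160,000. Whole-blood lines (Verity, Aoife, Ione, and Fionn) take 160,000 each; half-blood lines (Kofi) take 80,000 each.

Kofi receives 80,000.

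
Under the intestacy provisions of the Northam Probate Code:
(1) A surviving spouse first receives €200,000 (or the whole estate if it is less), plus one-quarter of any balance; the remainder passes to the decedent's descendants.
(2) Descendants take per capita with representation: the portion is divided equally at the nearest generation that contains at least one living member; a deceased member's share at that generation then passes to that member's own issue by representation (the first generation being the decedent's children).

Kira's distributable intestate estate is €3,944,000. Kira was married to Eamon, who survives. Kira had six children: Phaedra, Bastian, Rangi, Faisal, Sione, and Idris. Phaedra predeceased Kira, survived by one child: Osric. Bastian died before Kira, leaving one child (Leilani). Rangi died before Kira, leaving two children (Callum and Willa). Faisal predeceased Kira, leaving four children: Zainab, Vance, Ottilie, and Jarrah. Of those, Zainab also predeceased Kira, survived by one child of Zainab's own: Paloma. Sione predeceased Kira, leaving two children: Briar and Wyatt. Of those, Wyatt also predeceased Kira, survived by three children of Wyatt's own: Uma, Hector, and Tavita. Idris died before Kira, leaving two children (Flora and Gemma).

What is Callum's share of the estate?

Callum receives €234,000.

Eamon first takes €200,000, leaving a balance of €3,744,000. Eamon then takes one-quarter of the balance (€936,000), for a total of €1,136,000. The remaining €2,808,000 passes to the descendants.
No child survives, so the initial division is made at the grandchildren's generation.
The descendants' portion (€2,808,000) is divided into 12 shares of €234,000: Osric, Leilani, Callum, Willa, Vance, Ottilie, Jarrah, Briar, Flora, and Gemma each take €234,000; Zainab's €234,000 share passes to Zainab's issue; Wyatt's €234,000 share passes to Wyatt's issue.
Zainab's share (€234,000) passes entirely to Paloma.
Wyatt's share (€234,000) is divided into 3 shares of €78,000: Uma, Hector, and Tavita each take €78,000.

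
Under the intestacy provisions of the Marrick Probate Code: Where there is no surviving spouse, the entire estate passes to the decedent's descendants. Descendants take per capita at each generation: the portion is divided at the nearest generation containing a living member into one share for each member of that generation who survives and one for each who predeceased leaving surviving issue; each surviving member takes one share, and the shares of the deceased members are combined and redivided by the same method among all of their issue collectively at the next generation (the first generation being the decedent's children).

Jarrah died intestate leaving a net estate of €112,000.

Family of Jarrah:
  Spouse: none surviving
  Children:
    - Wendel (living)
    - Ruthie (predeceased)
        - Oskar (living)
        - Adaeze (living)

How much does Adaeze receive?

The entire €112,000 passes to the descendants.
That amount (€112,000) is divided at the children's generation into 2 shares of €56,000. Wendel takes €56,000. The remaining share for the deceased Ruthie (€56,000) is carried to the next generation.
That pool (€56,000) is divided at the grandchildren's generation equally among Oskar and Adaeze: €28,000 each.

Adaeze receives €28,000.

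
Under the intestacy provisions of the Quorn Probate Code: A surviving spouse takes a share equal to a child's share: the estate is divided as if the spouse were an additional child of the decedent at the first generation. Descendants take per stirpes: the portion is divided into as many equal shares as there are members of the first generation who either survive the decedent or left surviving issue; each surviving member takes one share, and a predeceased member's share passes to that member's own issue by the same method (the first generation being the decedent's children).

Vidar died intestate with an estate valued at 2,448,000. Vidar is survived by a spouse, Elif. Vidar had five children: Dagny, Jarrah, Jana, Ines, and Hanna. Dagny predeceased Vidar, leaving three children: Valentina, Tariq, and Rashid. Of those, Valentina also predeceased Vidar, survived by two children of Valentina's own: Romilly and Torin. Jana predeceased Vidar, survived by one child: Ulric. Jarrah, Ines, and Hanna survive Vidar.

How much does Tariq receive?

Tariq receives 136,000.

The spouse counts as an additional share at the children's level, so there are 6 primary shares of 408,000. Elif takes one such share (408,000).
The children's combined portion (2,040,000) is divided into 5 shares of 408,000: Jarrah, Ines, and Hanna each take 408,000; Dagny's 408,000 share passes to Dagny's issue; Jana's 408,000 share passes to Jana's issue.
Dagny's share (408,000) is divided into 3 shares of 136,000: Tariq and Rashid each take 136,000; Valentina's 136,000 share passes to Valentina's issue.
Valentina's share (136,000) is divided into 2 shares of 68,000: Romilly and Torin each take 68,000.
Jana's share (408,000) passes entirely to Ulric.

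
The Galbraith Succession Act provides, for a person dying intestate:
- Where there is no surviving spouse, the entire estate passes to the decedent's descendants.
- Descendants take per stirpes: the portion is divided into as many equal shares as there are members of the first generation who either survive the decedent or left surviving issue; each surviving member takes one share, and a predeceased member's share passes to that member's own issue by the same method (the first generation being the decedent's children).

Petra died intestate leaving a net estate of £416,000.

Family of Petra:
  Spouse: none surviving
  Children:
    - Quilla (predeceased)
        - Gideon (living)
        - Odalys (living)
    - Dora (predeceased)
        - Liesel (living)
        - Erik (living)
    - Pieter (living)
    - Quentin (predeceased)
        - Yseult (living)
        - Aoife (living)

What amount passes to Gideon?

The entire £416,000 passes to the descendants.
That amount (£416,000) is divided into 4 shares of £104,000: Pieter takes £104,000; Quilla's £104,000 share passes to Quilla's issue; Dora's £104,000 share passes to Dora's issue; Quentin's £104,000 share passes to Quentin's issue.
Quilla's share (£104,000) is divided into 2 shares of £52,000: Gideon and Odalys each take £52,000.
Dora's share (£104,000) is divided into 2 shares of £52,000: Liesel and Erik each take £52,000.
Quentin's share (£104,000) is divided into 2 shares of £52,000: Yseult and Aoife each take £52,000.

Gideon receives £52,000.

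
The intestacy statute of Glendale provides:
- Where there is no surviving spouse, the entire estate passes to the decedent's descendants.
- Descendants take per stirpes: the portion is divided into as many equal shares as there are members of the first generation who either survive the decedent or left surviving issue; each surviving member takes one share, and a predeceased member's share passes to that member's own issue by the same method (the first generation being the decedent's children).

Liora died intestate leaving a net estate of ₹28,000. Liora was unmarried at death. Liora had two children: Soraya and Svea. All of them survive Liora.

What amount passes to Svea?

The entire ₹28,000 passes to the descendants.
That amount (₹28,000) is divided into 2 shares of ₹14,000: Soraya and Svea each take ₹14,000.

Svea receives ₹14,000.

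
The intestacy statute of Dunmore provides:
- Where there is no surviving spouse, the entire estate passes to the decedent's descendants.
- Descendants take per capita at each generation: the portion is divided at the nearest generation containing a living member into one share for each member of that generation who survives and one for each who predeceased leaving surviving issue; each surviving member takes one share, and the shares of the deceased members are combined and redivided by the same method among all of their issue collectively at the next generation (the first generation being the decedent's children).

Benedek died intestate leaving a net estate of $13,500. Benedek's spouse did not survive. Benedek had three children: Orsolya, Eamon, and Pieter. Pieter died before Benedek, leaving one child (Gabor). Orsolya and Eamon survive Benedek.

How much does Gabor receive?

Gabor receives $4,500.

The entire $13,500 passes to the descendants.
That amount ($13,500) is divided at the children's generation into 3 shares of $4,500. Orsolya and Eamon each take $4,500. The remaining share for the deceased Pieter ($4,500) is carried to the next generation.
That pool ($4,500) passes entirely to Gabor, the sole taker at the grandchildren's generation.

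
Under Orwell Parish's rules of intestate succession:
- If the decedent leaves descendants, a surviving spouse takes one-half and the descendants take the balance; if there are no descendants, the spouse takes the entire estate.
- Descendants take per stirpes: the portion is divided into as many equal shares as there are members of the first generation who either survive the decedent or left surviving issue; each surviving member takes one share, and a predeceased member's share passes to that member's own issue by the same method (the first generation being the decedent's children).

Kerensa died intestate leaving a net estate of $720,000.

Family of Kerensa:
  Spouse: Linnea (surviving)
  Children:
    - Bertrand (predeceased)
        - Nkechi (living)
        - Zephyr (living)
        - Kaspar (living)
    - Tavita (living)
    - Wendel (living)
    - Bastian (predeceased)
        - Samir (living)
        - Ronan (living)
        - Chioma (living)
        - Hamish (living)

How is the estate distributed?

Linnea takes one-half of $720,000 = $360,000. The remaining $360,000 passes to the descendants.
The descendants' portion ($360,000) is divided into 4 shares of $90,000: Tavita and Wendel each take $90,000; Bertrand's $90,000 share passes to Bertrand's issue; Bastian's $90,000 share passes to Bastian's issue.
Bertrand's share ($90,000) is divided into 3 shares of $30,000: Nkechi, Zephyr, and Kaspar each take $30,000.
Bastian's share ($90,000) is divided into 4 shares of $22,500: Samir, Ronan, Chioma, and Hamish each take $22,500.

Linnea: $360,000; Nkechi: $30,000; Zephyr: $30,000; Kaspar: $30,000; Tavita: $90,000; Wendel: $90,000; Samir: $22,500; Ronan: $22,500; Chioma: $22,500; Hamish: $22,500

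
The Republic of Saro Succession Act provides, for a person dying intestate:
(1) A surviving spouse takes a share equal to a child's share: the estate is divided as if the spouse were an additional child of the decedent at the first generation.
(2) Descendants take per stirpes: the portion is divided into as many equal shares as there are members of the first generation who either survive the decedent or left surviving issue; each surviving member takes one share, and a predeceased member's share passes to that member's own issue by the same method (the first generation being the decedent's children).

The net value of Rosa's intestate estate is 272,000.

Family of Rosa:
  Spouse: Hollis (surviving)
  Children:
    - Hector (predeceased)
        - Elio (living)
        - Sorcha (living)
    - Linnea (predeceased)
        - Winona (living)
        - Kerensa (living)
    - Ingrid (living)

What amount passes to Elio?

Elio receives 34,000.

The spouse counts as an additional share at the children's level, so there are 4 primary shares of 68,000. Hollis takes one such share (68,000).
The children's combined portion (204,000) is divided into 3 shares of 68,000: Ingrid takes 68,000; Hector's 68,000 share passes to Hector's issue; Linnea's 68,000 share passes to Linnea's issue.
Hector's share (68,000) is divided into 2 shares of 34,000: Elio and Sorcha each take 34,000.
Linnea's share (68,000) is divided into 2 shares of 34,000: Winona and Kerensa each take 34,000.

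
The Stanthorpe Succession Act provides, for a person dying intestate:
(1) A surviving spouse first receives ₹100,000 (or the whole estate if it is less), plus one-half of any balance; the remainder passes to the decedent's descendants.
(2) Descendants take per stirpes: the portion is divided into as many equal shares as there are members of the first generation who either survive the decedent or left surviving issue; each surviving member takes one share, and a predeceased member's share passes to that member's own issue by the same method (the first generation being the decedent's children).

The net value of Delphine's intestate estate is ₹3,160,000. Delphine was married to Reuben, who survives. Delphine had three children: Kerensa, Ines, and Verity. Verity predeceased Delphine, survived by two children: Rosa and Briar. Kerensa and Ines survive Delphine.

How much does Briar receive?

Reuben first takes ₹100,000, leaving a balance of ₹3,060,000. Reuben then takes one-half of the balance (₹1,530,000), for a total of ₹1,630,000. The remaining ₹1,530,000 passes to the descendants.
The descendants' portion (₹1,530,000) is divided into 3 shares of ₹510,000: Kerensa and Ines each take ₹510,000; Verity's ₹510,000 share passes to Verity's issue.
Verity's share (₹510,000) is divided into 2 shares of ₹255,000: Rosa and Briar each take ₹255,000.

Briar receives ₹255,000.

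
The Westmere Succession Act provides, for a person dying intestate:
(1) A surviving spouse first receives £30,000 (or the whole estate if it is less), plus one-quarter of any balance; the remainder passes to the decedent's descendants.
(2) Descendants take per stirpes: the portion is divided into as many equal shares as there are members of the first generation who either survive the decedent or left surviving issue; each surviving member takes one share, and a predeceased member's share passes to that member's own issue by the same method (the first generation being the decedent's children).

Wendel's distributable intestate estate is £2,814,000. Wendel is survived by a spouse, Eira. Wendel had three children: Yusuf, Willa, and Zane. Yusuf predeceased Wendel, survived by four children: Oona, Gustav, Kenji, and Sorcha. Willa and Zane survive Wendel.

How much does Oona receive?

Eira first takes £30,000, leaving a balance of £2,784,000. Eira then takes one-quarter of the balance (£696,000), for a total of £726,000. The remaining £2,088,000 passes to the descendants.
The descendants' portion (£2,088,000) is divided into 3 shares of £696,000: Willa and Zane each take £696,000; Yusuf's £696,000 share passes to Yusuf's issue.
Yusuf's share (£696,000) is divided into 4 shares of £174,000: Oona, Gustav, Kenji, and Sorcha each take £174,000.

Oona receives £174,000.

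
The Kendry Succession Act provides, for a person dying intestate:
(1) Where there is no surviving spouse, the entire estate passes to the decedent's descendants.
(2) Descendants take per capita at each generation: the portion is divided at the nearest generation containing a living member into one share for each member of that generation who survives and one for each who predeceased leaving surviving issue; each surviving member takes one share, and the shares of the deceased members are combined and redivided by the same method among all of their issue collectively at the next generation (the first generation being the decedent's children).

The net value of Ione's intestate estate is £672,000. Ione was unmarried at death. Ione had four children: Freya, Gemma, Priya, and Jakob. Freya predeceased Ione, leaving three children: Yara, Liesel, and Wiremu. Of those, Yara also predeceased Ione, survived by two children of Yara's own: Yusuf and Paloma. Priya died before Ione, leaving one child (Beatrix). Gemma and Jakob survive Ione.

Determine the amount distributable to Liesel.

The entire £672,000 passes to the descendants.
That amount (£672,000) is divided at the children's generation into 4 shares of £168,000. Gemma and Jakob each take £168,000. The 2 shares of the deceased (Freya and Priya) are combined into a pool of £336,000.
That pool (£336,000) is divided at the grandchildren's generation into 4 shares of £84,000. Liesel, Wiremu, and Beatrix each take £84,000. The remaining share for the deceased Yara (£84,000) is carried to the next generation.
That pool (£84,000) is divided at the great-grandchildren's generation equally among Yusuf and Paloma: £42,000 each.

Liesel receives £84,000.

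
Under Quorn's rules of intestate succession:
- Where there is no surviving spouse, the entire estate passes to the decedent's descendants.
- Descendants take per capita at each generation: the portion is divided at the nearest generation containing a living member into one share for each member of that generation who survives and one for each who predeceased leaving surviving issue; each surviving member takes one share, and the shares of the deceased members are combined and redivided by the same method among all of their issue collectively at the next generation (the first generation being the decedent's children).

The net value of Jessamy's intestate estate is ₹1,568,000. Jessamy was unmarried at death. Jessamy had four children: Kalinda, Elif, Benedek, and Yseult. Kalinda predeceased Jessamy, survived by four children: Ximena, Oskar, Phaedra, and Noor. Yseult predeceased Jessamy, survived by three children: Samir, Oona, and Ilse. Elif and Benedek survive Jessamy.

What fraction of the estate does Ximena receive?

The entire ₹1,568,000 passes to the descendants.
That amount (₹1,568,000) is divided at the children's generation into 4 shares of ₹392,000. Elif and Benedek each take ₹392,000. The 2 shares of the deceased (Kalinda and Yseult) are combined into a pool of ₹784,000.
That pool (₹784,000) is divided at the grandchildren's generation equally among Ximena, Oskar, Phaedra, Noor, Samir, Oona, and Ilse: ₹112,000 each.

Ximena receives 1/14 of the estate.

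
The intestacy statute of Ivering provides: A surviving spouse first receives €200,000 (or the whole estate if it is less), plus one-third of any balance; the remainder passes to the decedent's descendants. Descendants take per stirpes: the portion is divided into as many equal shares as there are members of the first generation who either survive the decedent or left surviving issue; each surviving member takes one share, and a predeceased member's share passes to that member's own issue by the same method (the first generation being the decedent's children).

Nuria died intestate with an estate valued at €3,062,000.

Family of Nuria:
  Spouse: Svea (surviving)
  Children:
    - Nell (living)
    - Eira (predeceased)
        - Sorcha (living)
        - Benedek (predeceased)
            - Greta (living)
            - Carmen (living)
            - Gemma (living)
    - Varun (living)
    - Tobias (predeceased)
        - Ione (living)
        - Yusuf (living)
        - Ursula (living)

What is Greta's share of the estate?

Greta receives €79,500.

Svea first takes €200,000, leaving a balance of €2,862,000. Svea then takes one-third of the balance (€954,000), for a total of €1,154,000. The remaining €1,908,000 passes to the descendants.
The descendants' portion (€1,908,000) is divided into 4 shares of €477,000: Nell and Varun each take €477,000; Eira's €477,000 share passes to Eira's issue; Tobias's €477,000 share passes to Tobias's issue.
Eira's share (€477,000) is divided into 2 shares of €238,500: Sorcha takes €238,500; Benedek's €238,500 share passes to Benedek's issue.
Benedek's share (€238,500) is divided into 3 shares of €79,500: Greta, Carmen, and Gemma each take €79,500.
Tobias's share (€477,000) is divided into 3 shares of €159,000: Ione, Yusuf, and Ursula each take €159,000.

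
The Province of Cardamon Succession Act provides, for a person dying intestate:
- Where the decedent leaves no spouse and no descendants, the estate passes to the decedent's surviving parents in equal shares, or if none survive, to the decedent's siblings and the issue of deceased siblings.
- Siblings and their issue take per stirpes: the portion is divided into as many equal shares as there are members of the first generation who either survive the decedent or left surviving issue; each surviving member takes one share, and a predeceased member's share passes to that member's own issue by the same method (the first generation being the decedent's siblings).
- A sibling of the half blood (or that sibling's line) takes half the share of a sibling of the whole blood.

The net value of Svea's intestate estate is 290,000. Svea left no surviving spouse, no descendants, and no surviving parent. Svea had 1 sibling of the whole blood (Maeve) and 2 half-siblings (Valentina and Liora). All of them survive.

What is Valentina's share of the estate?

Valentina receives 72,500.

The entire 290,000 passes to the siblings and their issue.
Counting each half-blood sibling's line as half a unit, there are 2 units in 290,000, so one unit is 145,000. Whole-blood lines (Maeve) take 145,000 each; half-blood lines (Valentina and Liora) take 72,500 each.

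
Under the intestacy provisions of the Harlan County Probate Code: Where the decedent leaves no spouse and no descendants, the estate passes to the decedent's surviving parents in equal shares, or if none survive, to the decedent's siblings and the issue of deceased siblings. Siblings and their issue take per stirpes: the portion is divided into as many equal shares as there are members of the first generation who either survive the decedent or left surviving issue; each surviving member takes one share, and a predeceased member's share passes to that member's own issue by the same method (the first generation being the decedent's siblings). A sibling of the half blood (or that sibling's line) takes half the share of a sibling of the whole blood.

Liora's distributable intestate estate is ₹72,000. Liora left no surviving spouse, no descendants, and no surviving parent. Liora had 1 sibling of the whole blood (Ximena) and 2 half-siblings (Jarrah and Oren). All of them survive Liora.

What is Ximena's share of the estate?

Ximena receives ₹36,000.

The entire ₹72,000 passes to the siblings and their issue.
Counting each half-blood sibling's line as half a unit, there are 2 units in ₹72,000, so one unit is ₹36,000. Whole-blood lines (Ximena) take ₹36,000 each; half-blood lines (Jarrah and Oren) take ₹18,000 each.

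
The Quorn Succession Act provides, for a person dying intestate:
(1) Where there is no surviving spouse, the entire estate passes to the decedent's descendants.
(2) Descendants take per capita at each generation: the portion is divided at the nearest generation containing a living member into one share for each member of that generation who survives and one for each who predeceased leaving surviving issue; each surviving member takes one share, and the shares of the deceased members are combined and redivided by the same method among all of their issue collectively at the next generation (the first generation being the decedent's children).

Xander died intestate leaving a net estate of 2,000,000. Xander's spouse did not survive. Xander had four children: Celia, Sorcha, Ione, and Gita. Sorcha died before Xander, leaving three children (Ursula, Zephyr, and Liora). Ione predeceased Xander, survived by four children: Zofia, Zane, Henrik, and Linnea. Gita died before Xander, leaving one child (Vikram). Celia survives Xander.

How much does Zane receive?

The entire 2,000,000 passes to the descendants.
That amount (2,000,000) is divided at the children's generation into 4 shares of 500,000. Celia takes 500,000. The 3 shares of the deceased (Sorcha, Ione, and Gita) are combined into a pool of 1,500,000.
That pool (1,500,000) is divided at the grandchildren's generation equally among Ursula, Zephyr, Liora, Zofia, Zane, Henrik, Linnea, and Vikram: 187,500 each.

Zane receives 187,500.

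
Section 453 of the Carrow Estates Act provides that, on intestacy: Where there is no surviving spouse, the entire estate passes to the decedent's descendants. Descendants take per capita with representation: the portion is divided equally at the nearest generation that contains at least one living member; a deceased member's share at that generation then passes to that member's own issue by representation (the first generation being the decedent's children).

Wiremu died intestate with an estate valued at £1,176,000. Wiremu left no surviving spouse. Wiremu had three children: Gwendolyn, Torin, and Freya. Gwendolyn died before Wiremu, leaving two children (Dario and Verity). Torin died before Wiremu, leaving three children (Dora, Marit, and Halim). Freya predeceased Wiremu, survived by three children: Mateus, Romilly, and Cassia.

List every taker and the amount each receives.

Dario: £147,000; Verity: £147,000; Dora: £147,000; Marit: £147,000; Halim: £147,000; Mateus: £147,000; Romilly: £147,000; Cassia: £147,000

The entire £1,176,000 passes to the descendants.
No child survives, so the initial division is made at the grandchildren's generation.
That amount (£1,176,000) is divided into 8 shares of £147,000: Dario, Verity, Dora, Marit, Halim, Mateus, Romilly, and Cassia each take £147,000.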